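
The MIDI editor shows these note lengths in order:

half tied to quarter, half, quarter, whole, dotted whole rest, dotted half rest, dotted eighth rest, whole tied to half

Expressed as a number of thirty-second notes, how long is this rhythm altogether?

Convert each value to thirty-second notes: half tied to quarter (half + quarter) = 24; half = 16; quarter = 8; whole = 32; dotted whole rest = 48; dotted half rest = 24; dotted eighth rest = 6; whole tied to half (whole + half) = 48.
Sum: 24 + 16 + 8 + 32 + 48 + 24 + 6 + 48 = 206 thirty-second notes.

206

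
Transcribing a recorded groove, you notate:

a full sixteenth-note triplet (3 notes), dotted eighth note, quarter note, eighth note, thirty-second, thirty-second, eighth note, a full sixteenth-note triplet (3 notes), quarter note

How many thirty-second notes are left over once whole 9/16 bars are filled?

One bar of 9/16 = 18 thirty-second notes.
Each duration in thirty-second notes: a full sixteenth-note triplet (3 notes) (three triplet sixteenths span one eighth) = 4; dotted eighth note = 6; quarter note = 8; eighth note = 4; thirty-second = 1; thirty-second = 1; eighth note = 4; a full sixteenth-note triplet (3 notes) (three triplet sixteenths span one eighth) = 4; quarter note = 8.
Altogether 4 + 6 + 8 + 4 + 1 + 1 + 4 + 4 + 8 = 40.
40 ÷ 18 = 2 complete bars with 4 thirty-second notes remaining.

4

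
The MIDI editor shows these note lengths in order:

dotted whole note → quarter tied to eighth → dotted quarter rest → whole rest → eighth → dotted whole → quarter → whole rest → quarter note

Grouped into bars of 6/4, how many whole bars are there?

One bar of 6/4 = 12 eighth notes.
In eighth notes: dotted whole note = 12; quarter tied to eighth (quarter + eighth) = 3; dotted quarter rest = 3; whole rest = 8; eighth = 1; dotted whole = 12; quarter = 2; whole rest = 8; quarter note = 2.
Adding: 12 + 3 + 3 + 8 + 1 + 12 + 2 + 8 + 2 = 51.
51 ÷ 12 = 4 complete bars with 3 left over.

4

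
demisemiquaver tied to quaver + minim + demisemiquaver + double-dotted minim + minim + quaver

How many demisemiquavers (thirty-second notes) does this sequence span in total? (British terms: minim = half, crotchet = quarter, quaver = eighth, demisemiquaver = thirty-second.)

Each duration in thirty-second notes: demisemiquaver tied to quaver (demisemiquaver + quaver) = 5; minim = 16; demisemiquaver = 1; double-dotted minim = 28; minim = 16; quaver = 4.
Sum: 5 + 16 + 1 + 28 + 16 + 4 = 70 thirty-second notes.

70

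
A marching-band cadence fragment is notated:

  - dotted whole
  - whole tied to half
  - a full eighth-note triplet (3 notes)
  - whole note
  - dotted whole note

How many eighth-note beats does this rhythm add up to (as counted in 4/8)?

One eighth-note beat = 2 sixteenth notes.
Working in sixteenth notes: dotted whole = 24; whole tied to half (whole + half) = 24; a full eighth-note triplet (3 notes) (three triplet eighths span one quarter) = 4; whole note = 16; dotted whole note = 24.
Total: 24 + 24 + 4 + 16 + 24 = 92.
92 ÷ 2 = 46 beats.

46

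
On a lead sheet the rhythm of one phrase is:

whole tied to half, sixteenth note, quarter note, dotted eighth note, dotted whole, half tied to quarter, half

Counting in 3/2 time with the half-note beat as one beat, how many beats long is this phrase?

One half-note beat = 8 sixteenth notes.
Working in sixteenth notes: whole tied to half (whole + half) = 24; sixteenth note = 1; quarter note = 4; dotted eighth note = 3; dotted whole = 24; half tied to quarter (half + quarter) = 12; half = 8.
Sum: 24 + 1 + 4 + 3 + 24 + 12 + 8 = 76.
76 ÷ 8 = 9.5 beats.

9.5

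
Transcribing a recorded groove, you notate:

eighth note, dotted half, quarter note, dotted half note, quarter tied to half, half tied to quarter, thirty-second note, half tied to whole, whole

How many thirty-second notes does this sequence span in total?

189

Convert each value to thirty-second notes: eighth note = 4; dotted half = 24; quarter note = 8; dotted half note = 24; quarter tied to half (quarter + half) = 24; half tied to quarter (half + quarter) = 24; thirty-second note = 1; half tied to whole (half + whole) = 48; whole = 32.
Altogether 4 + 24 + 8 + 24 + 24 + 24 + 1 + 48 + 32 = 189 thirty-second notes.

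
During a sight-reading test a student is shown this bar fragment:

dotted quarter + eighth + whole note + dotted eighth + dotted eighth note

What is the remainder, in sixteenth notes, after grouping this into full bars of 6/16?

One bar of 6/16 = 6 sixteenth notes.
In sixteenth notes: dotted quarter = 6; eighth = 2; whole note = 16; dotted eighth = 3; dotted eighth note = 3.
Altogether 6 + 2 + 16 + 3 + 3 = 30.
30 ÷ 6 = 5 complete bars with 0 sixteenth notes remaining.

0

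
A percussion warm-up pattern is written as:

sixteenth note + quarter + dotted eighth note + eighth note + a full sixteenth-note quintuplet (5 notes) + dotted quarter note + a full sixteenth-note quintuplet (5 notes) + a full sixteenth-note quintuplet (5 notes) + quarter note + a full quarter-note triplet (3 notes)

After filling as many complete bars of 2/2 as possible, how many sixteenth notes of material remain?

One bar of 2/2 = 16 sixteenth notes.
Each duration in sixteenth notes: sixteenth note = 1; quarter = 4; dotted eighth note = 3; eighth note = 2; a full sixteenth-note quintuplet (5 notes) (five quintuplet sixteenths span one quarter) = 4; dotted quarter note = 6; a full sixteenth-note quintuplet (5 notes) (five quintuplet sixteenths span one quarter) = 4; a full sixteenth-note quintuplet (5 notes) (five quintuplet sixteenths span one quarter) = 4; quarter note = 4; a full quarter-note triplet (3 notes) (three triplet quarters span one half) = 8.
Total: 1 + 4 + 3 + 2 + 4 + 6 + 4 + 4 + 4 + 8 = 40.
40 ÷ 16 = 2 complete bars with 8 sixteenth notes remaining.

8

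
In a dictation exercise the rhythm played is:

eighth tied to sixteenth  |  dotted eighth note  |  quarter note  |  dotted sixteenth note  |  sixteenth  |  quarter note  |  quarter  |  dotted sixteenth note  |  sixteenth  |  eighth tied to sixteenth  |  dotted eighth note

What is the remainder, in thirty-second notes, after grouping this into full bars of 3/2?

One bar of 3/2 = 48 thirty-second notes.
Working in thirty-second notes: eighth tied to sixteenth (eighth + sixteenth) = 6; dotted eighth note = 6; quarter note = 8; dotted sixteenth note = 3; sixteenth = 2; quarter note = 8; quarter = 8; dotted sixteenth note = 3; sixteenth = 2; eighth tied to sixteenth (eighth + sixteenth) = 6; dotted eighth note = 6.
Altogether 6 + 6 + 8 + 3 + 2 + 8 + 8 + 3 + 2 + 6 + 6 = 58.
58 ÷ 48 = 1 complete bar with 10 thirty-second notes remaining.

10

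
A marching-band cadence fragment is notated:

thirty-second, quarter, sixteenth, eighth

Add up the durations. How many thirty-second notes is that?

15

In thirty-second notes: thirty-second = 1; quarter = 8; sixteenth = 2; eighth = 4.
Total: 1 + 8 + 2 + 4 = 15 thirty-second notes.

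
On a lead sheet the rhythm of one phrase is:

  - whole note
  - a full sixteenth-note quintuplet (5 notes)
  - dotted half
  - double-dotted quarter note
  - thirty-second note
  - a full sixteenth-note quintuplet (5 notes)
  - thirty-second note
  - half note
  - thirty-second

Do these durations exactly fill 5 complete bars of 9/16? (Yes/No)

One bar of 9/16 = 18 thirty-second notes, so 5 bars = 90.
In thirty-second notes: whole note = 32; a full sixteenth-note quintuplet (5 notes) (five quintuplet sixteenths span one quarter) = 8; dotted half = 24; double-dotted quarter note = 14; thirty-second note = 1; a full sixteenth-note quintuplet (5 notes) (five quintuplet sixteenths span one quarter) = 8; thirty-second note = 1; half note = 16; thirty-second = 1.
Altogether 32 + 8 + 24 + 14 + 1 + 8 + 1 + 16 + 1 = 105.
105 exceeds 90, so the answer is No.

No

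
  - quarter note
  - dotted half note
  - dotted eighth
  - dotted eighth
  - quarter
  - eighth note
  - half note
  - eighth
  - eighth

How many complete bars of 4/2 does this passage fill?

1

One bar of 4/2 = 32 sixteenth notes.
Express everything in sixteenth notes: quarter note = 4; dotted half note = 12; dotted eighth = 3; dotted eighth = 3; quarter = 4; eighth note = 2; half note = 8; eighth = 2; eighth = 2.
Total: 4 + 12 + 3 + 3 + 4 + 2 + 8 + 2 + 2 = 40.
40 ÷ 32 = 1 complete bar with 8 left over.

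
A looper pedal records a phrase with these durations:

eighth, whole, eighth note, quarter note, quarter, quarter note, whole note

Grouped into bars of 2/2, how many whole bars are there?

3

One bar of 2/2 = 8 eighth notes.
Each duration in eighth notes: eighth = 1; whole = 8; eighth note = 1; quarter note = 2; quarter = 2; quarter note = 2; whole note = 8.
Adding: 1 + 8 + 1 + 2 + 2 + 2 + 8 = 24.
24 ÷ 8 = 3 complete bars with 0 left over.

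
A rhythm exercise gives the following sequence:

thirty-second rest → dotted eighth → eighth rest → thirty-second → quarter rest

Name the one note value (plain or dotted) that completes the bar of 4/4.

The bar of 4/4 = 32 thirty-second notes.
Express everything in thirty-second notes: thirty-second rest = 1; dotted eighth = 6; eighth rest = 4; thirty-second = 1; quarter rest = 8.
Sum: 1 + 6 + 4 + 1 + 8 = 20.
Remaining: 32 − 20 = 12 thirty-second notes, which is a dotted quarter note.

dotted quarter note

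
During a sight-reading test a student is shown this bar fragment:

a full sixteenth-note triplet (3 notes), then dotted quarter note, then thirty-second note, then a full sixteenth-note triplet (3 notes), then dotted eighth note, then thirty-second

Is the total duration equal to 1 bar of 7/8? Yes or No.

Yes

One bar of 7/8 = 28 thirty-second notes.
Express everything in thirty-second notes: a full sixteenth-note triplet (3 notes) (three triplet sixteenths span one eighth) = 4; dotted quarter note = 12; thirty-second note = 1; a full sixteenth-note triplet (3 notes) (three triplet sixteenths span one eighth) = 4; dotted eighth note = 6; thirty-second = 1.
Altogether 4 + 12 + 1 + 4 + 6 + 1 = 28.
28 equals 28, so the answer is Yes.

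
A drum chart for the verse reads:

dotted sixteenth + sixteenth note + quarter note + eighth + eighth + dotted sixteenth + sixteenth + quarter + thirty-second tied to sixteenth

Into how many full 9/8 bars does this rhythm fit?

One bar of 9/8 = 36 thirty-second notes.
Each duration in thirty-second notes: dotted sixteenth = 3; sixteenth note = 2; quarter note = 8; eighth = 4; eighth = 4; dotted sixteenth = 3; sixteenth = 2; quarter = 8; thirty-second tied to sixteenth (thirty-second + sixteenth) = 3.
Altogether 3 + 2 + 8 + 4 + 4 + 3 + 2 + 8 + 3 = 37.
37 ÷ 36 = 1 complete bar with 1 left over.

1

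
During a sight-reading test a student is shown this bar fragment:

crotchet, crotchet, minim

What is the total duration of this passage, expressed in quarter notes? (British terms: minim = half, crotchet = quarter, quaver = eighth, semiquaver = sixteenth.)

4

In quarter notes: crotchet = 1; crotchet = 1; minim = 2.
Adding: 1 + 1 + 2 = 4 quarter notes.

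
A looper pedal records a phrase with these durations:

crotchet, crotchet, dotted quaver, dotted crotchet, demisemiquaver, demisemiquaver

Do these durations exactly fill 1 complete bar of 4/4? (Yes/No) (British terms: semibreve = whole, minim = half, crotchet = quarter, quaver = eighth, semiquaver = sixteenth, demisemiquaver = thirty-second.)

One bar of 4/4 = 32 thirty-second notes.
Express everything in thirty-second notes: crotchet = 8; crotchet = 8; dotted quaver = 6; dotted crotchet = 12; demisemiquaver = 1; demisemiquaver = 1.
Altogether 8 + 8 + 6 + 12 + 1 + 1 = 36.
36 exceeds 32, so the answer is No.

No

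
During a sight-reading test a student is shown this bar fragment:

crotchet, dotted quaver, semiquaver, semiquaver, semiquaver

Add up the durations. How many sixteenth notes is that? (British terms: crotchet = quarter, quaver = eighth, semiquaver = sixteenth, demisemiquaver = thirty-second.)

10

Working in sixteenth notes: crotchet = 4; dotted quaver = 3; semiquaver = 1; semiquaver = 1; semiquaver = 1.
Total: 4 + 3 + 1 + 1 + 1 = 10 sixteenth notes.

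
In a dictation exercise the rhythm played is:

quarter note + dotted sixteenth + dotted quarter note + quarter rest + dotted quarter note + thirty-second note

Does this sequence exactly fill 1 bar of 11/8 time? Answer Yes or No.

Yes

One bar of 11/8 = 44 thirty-second notes.
Working in thirty-second notes: quarter note = 8; dotted sixteenth = 3; dotted quarter note = 12; quarter rest = 8; dotted quarter note = 12; thirty-second note = 1.
Adding: 8 + 3 + 12 + 8 + 12 + 1 = 44.
44 equals 44, so the answer is Yes.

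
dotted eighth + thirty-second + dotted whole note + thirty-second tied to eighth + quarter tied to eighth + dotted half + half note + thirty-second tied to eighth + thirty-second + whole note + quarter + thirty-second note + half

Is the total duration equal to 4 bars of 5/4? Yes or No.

One bar of 5/4 = 40 thirty-second notes, so 4 bars = 160.
In thirty-second notes: dotted eighth = 6; thirty-second = 1; dotted whole note = 48; thirty-second tied to eighth (thirty-second + eighth) = 5; quarter tied to eighth (quarter + eighth) = 12; dotted half = 24; half note = 16; thirty-second tied to eighth (thirty-second + eighth) = 5; thirty-second = 1; whole note = 32; quarter = 8; thirty-second note = 1; half = 16.
Sum: 6 + 1 + 48 + 5 + 12 + 24 + 16 + 5 + 1 + 32 + 8 + 1 + 16 = 175.
175 exceeds 160, so the answer is No.

No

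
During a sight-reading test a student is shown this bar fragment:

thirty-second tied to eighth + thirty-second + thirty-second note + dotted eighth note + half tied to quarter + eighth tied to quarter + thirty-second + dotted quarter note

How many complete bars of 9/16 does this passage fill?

One bar of 9/16 = 18 thirty-second notes.
Working in thirty-second notes: thirty-second tied to eighth (thirty-second + eighth) = 5; thirty-second = 1; thirty-second note = 1; dotted eighth note = 6; half tied to quarter (half + quarter) = 24; eighth tied to quarter (eighth + quarter) = 12; thirty-second = 1; dotted quarter note = 12.
Adding: 5 + 1 + 1 + 6 + 24 + 12 + 1 + 12 = 62.
62 ÷ 18 = 3 complete bars with 8 left over.

3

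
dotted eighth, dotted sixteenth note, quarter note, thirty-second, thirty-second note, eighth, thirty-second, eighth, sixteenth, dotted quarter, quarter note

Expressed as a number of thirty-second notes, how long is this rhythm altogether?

Convert each value to thirty-second notes: dotted eighth = 6; dotted sixteenth note = 3; quarter note = 8; thirty-second = 1; thirty-second note = 1; eighth = 4; thirty-second = 1; eighth = 4; sixteenth = 2; dotted quarter = 12; quarter note = 8.
Altogether 6 + 3 + 8 + 1 + 1 + 4 + 1 + 4 + 2 + 12 + 8 = 50 thirty-second notes.

50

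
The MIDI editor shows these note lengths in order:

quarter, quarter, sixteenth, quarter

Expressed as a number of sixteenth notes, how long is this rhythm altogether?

13

Each duration in sixteenth notes: quarter = 4; quarter = 4; sixteenth = 1; quarter = 4.
Sum: 4 + 4 + 1 + 4 = 13 sixteenth notes.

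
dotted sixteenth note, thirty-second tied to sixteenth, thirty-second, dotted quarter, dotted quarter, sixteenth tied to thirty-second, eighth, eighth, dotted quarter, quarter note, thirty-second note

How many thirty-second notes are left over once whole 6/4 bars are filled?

15

One bar of 6/4 = 48 thirty-second notes.
In thirty-second notes: dotted sixteenth note = 3; thirty-second tied to sixteenth (thirty-second + sixteenth) = 3; thirty-second = 1; dotted quarter = 12; dotted quarter = 12; sixteenth tied to thirty-second (sixteenth + thirty-second) = 3; eighth = 4; eighth = 4; dotted quarter = 12; quarter note = 8; thirty-second note = 1.
Altogether 3 + 3 + 1 + 12 + 12 + 3 + 4 + 4 + 12 + 8 + 1 = 63.
63 ÷ 48 = 1 complete bar with 15 thirty-second notes remaining.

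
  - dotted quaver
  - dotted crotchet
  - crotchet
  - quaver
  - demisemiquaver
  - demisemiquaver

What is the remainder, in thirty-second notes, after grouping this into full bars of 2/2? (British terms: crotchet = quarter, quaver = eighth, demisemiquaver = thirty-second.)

0

One bar of 2/2 = 32 thirty-second notes.
Working in thirty-second notes: dotted quaver = 6; dotted crotchet = 12; crotchet = 8; quaver = 4; demisemiquaver = 1; demisemiquaver = 1.
Altogether 6 + 12 + 8 + 4 + 1 + 1 = 32.
32 ÷ 32 = 1 complete bar with 0 thirty-second notes remaining.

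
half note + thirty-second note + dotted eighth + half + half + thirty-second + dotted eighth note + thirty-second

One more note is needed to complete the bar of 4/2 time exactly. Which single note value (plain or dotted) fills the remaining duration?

The bar of 4/2 = 64 thirty-second notes.
Working in thirty-second notes: half note = 16; thirty-second note = 1; dotted eighth = 6; half = 16; half = 16; thirty-second = 1; dotted eighth note = 6; thirty-second = 1.
Adding: 16 + 1 + 6 + 16 + 16 + 1 + 6 + 1 = 63.
Remaining: 64 − 63 = 1 thirty-second note, which is a thirty-second note.

thirty-second note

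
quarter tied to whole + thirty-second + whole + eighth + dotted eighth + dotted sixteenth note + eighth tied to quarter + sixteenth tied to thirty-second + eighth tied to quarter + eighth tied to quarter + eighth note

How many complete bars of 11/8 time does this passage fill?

One bar of 11/8 = 44 thirty-second notes.
Express everything in thirty-second notes: quarter tied to whole (quarter + whole) = 40; thirty-second = 1; whole = 32; eighth = 4; dotted eighth = 6; dotted sixteenth note = 3; eighth tied to quarter (eighth + quarter) = 12; sixteenth tied to thirty-second (sixteenth + thirty-second) = 3; eighth tied to quarter (eighth + quarter) = 12; eighth tied to quarter (eighth + quarter) = 12; eighth note = 4.
Altogether 40 + 1 + 32 + 4 + 6 + 3 + 12 + 3 + 12 + 12 + 4 = 129.
129 ÷ 44 = 2 complete bars with 41 left over.

2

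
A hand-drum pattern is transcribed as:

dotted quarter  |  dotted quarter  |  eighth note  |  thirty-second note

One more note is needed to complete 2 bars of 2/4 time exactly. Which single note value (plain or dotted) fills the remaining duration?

dotted sixteenth note

2 bars of 2/4 = 32 thirty-second notes.
Convert each value to thirty-second notes: dotted quarter = 12; dotted quarter = 12; eighth note = 4; thirty-second note = 1.
Total: 12 + 12 + 4 + 1 = 29.
Remaining: 32 − 29 = 3 thirty-second notes, which is a dotted sixteenth note.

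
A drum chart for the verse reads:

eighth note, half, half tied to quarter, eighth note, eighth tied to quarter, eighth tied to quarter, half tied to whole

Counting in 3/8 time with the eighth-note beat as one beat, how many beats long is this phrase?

One eighth-note beat = 2 sixteenth notes.
Each duration in sixteenth notes: eighth note = 2; half = 8; half tied to quarter (half + quarter) = 12; eighth note = 2; eighth tied to quarter (eighth + quarter) = 6; eighth tied to quarter (eighth + quarter) = 6; half tied to whole (half + whole) = 24.
Sum: 2 + 8 + 12 + 2 + 6 + 6 + 24 = 60.
60 ÷ 2 = 30 beats.

30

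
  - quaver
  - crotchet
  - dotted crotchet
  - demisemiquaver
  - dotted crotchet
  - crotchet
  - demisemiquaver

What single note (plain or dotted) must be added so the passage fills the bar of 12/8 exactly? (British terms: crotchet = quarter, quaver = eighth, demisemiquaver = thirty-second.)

The bar of 12/8 = 48 thirty-second notes.
In thirty-second notes: quaver = 4; crotchet = 8; dotted crotchet = 12; demisemiquaver = 1; dotted crotchet = 12; crotchet = 8; demisemiquaver = 1.
Altogether 4 + 8 + 12 + 1 + 12 + 8 + 1 = 46.
Remaining: 48 − 46 = 2 thirty-second notes, which is a sixteenth note.

sixteenth note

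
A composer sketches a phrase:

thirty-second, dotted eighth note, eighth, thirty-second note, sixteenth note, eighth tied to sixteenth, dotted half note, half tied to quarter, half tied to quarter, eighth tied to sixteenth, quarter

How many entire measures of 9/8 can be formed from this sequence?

2

One bar of 9/8 = 36 thirty-second notes.
Working in thirty-second notes: thirty-second = 1; dotted eighth note = 6; eighth = 4; thirty-second note = 1; sixteenth note = 2; eighth tied to sixteenth (eighth + sixteenth) = 6; dotted half note = 24; half tied to quarter (half + quarter) = 24; half tied to quarter (half + quarter) = 24; eighth tied to sixteenth (eighth + sixteenth) = 6; quarter = 8.
Adding: 1 + 6 + 4 + 1 + 2 + 6 + 24 + 24 + 24 + 6 + 8 = 106.
106 ÷ 36 = 2 complete bars with 34 left over.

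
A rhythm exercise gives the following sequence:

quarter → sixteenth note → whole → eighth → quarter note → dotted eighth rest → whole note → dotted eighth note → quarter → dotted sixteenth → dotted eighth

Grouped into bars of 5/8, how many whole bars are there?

One bar of 5/8 = 20 thirty-second notes.
Convert each value to thirty-second notes: quarter = 8; sixteenth note = 2; whole = 32; eighth = 4; quarter note = 8; dotted eighth rest = 6; whole note = 32; dotted eighth note = 6; quarter = 8; dotted sixteenth = 3; dotted eighth = 6.
Altogether 8 + 2 + 32 + 4 + 8 + 6 + 32 + 6 + 8 + 3 + 6 = 115.
115 ÷ 20 = 5 complete bars with 15 left over.

5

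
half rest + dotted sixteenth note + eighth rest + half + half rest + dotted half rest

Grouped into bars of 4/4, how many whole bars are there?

One bar of 4/4 = 32 thirty-second notes.
Each duration in thirty-second notes: half rest = 16; dotted sixteenth note = 3; eighth rest = 4; half = 16; half rest = 16; dotted half rest = 24.
Adding: 16 + 3 + 4 + 16 + 16 + 24 = 79.
79 ÷ 32 = 2 complete bars with 15 left over.

2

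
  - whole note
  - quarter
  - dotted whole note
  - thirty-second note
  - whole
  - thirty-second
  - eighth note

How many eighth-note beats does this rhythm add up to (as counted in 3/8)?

One eighth-note beat = 4 thirty-second notes.
Working in thirty-second notes: whole note = 32; quarter = 8; dotted whole note = 48; thirty-second note = 1; whole = 32; thirty-second = 1; eighth note = 4.
Altogether 32 + 8 + 48 + 1 + 32 + 1 + 4 = 126.
126 ÷ 4 = 31.5 beats.

31.5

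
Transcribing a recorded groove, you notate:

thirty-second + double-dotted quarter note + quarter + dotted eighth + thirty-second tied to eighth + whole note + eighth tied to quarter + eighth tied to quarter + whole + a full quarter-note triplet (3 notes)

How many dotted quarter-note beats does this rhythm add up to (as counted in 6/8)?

One dotted quarter-note beat = 12 thirty-second notes.
Working in thirty-second notes: thirty-second = 1; double-dotted quarter note = 14; quarter = 8; dotted eighth = 6; thirty-second tied to eighth (thirty-second + eighth) = 5; whole note = 32; eighth tied to quarter (eighth + quarter) = 12; eighth tied to quarter (eighth + quarter) = 12; whole = 32; a full quarter-note triplet (3 notes) (three triplet quarters span one half) = 16.
Total: 1 + 14 + 8 + 6 + 5 + 32 + 12 + 12 + 32 + 16 = 138.
138 ÷ 12 = 11.5 beats.

11.5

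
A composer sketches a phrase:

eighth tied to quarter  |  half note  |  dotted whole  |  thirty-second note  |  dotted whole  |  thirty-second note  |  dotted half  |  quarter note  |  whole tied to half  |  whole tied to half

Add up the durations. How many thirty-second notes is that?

Convert each value to thirty-second notes: eighth tied to quarter (eighth + quarter) = 12; half note = 16; dotted whole = 48; thirty-second note = 1; dotted whole = 48; thirty-second note = 1; dotted half = 24; quarter note = 8; whole tied to half (whole + half) = 48; whole tied to half (whole + half) = 48.
Sum: 12 + 16 + 48 + 1 + 48 + 1 + 24 + 8 + 48 + 48 = 254 thirty-second notes.

254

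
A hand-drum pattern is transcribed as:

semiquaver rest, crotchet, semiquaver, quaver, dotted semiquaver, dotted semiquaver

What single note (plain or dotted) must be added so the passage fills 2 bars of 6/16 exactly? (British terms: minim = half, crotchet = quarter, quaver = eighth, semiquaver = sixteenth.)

sixteenth note

2 bars of 6/16 = 24 thirty-second notes.
Express everything in thirty-second notes: semiquaver rest = 2; crotchet = 8; semiquaver = 2; quaver = 4; dotted semiquaver = 3; dotted semiquaver = 3.
Altogether 2 + 8 + 2 + 4 + 3 + 3 = 22.
Remaining: 24 − 22 = 2 thirty-second notes, which is a sixteenth note.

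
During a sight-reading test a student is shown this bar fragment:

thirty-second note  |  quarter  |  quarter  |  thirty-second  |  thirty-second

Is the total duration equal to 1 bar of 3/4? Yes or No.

One bar of 3/4 = 24 thirty-second notes.
Each duration in thirty-second notes: thirty-second note = 1; quarter = 8; quarter = 8; thirty-second = 1; thirty-second = 1.
Altogether 1 + 8 + 8 + 1 + 1 = 19.
19 falls short of 24, so the answer is No.

No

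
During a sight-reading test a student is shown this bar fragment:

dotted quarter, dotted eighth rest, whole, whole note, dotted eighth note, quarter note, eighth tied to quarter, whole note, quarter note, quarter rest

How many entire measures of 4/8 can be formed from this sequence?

9

One bar of 4/8 = 8 sixteenth notes.
Each duration in sixteenth notes: dotted quarter = 6; dotted eighth rest = 3; whole = 16; whole note = 16; dotted eighth note = 3; quarter note = 4; eighth tied to quarter (eighth + quarter) = 6; whole note = 16; quarter note = 4; quarter rest = 4.
Total: 6 + 3 + 16 + 16 + 3 + 4 + 6 + 16 + 4 + 4 = 78.
78 ÷ 8 = 9 complete bars with 6 left over.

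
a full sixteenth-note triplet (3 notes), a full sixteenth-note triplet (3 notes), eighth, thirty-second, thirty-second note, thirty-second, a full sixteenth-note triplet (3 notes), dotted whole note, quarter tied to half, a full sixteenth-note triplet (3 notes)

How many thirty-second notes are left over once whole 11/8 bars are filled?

One bar of 11/8 = 44 thirty-second notes.
Express everything in thirty-second notes: a full sixteenth-note triplet (3 notes) (three triplet sixteenths span one eighth) = 4; a full sixteenth-note triplet (3 notes) (three triplet sixteenths span one eighth) = 4; eighth = 4; thirty-second = 1; thirty-second note = 1; thirty-second = 1; a full sixteenth-note triplet (3 notes) (three triplet sixteenths span one eighth) = 4; dotted whole note = 48; quarter tied to half (quarter + half) = 24; a full sixteenth-note triplet (3 notes) (three triplet sixteenths span one eighth) = 4.
Altogether 4 + 4 + 4 + 1 + 1 + 1 + 4 + 48 + 24 + 4 = 95.
95 ÷ 44 = 2 complete bars with 7 thirty-second notes remaining.

7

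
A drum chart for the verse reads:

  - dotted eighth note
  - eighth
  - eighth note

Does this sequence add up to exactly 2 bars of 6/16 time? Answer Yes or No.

No

One bar of 6/16 = 6 sixteenth notes, so 2 bars = 12.
Each duration in sixteenth notes: dotted eighth note = 3; eighth = 2; eighth note = 2.
Adding: 3 + 2 + 2 = 7.
7 falls short of 12, so the answer is No.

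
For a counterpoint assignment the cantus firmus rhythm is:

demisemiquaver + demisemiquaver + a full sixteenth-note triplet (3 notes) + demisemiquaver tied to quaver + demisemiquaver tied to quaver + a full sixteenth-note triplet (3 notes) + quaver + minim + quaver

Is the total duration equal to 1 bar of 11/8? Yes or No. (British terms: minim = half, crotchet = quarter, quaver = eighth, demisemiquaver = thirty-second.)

One bar of 11/8 = 44 thirty-second notes.
Convert each value to thirty-second notes: demisemiquaver = 1; demisemiquaver = 1; a full sixteenth-note triplet (3 notes) (three triplet sixteenths span one eighth) = 4; demisemiquaver tied to quaver (demisemiquaver + quaver) = 5; demisemiquaver tied to quaver (demisemiquaver + quaver) = 5; a full sixteenth-note triplet (3 notes) (three triplet sixteenths span one eighth) = 4; quaver = 4; minim = 16; quaver = 4.
Sum: 1 + 1 + 4 + 5 + 5 + 4 + 4 + 16 + 4 = 44.
44 equals 44, so the answer is Yes.

Yes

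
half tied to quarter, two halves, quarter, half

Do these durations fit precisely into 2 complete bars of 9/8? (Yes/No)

One bar of 9/8 = 9 eighth notes, so 2 bars = 18.
Convert each value to eighth notes: half tied to quarter (half + quarter) = 6; half = 4; half = 4; quarter = 2; half = 4.
Sum: 6 + 4 + 4 + 2 + 4 = 20.
20 exceeds 18, so the answer is No.

No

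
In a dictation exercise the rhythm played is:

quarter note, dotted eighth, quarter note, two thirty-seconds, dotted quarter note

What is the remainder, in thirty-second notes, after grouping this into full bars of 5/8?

16

One bar of 5/8 = 20 thirty-second notes.
Each duration in thirty-second notes: quarter note = 8; dotted eighth = 6; quarter note = 8; thirty-second = 1; thirty-second = 1; dotted quarter note = 12.
Total: 8 + 6 + 8 + 1 + 1 + 12 = 36.
36 ÷ 20 = 1 complete bar with 16 thirty-second notes remaining.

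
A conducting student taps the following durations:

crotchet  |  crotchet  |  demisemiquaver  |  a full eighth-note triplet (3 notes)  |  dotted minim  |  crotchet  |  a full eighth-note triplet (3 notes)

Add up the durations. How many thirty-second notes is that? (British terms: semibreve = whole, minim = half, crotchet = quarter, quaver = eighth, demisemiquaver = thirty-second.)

In thirty-second notes: crotchet = 8; crotchet = 8; demisemiquaver = 1; a full eighth-note triplet (3 notes) (three triplet eighths span one quarter) = 8; dotted minim = 24; crotchet = 8; a full eighth-note triplet (3 notes) (three triplet eighths span one quarter) = 8.
Total: 8 + 8 + 1 + 8 + 24 + 8 + 8 = 65 thirty-second notes.

65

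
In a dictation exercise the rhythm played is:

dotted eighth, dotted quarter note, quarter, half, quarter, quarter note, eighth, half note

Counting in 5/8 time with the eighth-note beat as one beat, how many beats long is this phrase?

19.5

One eighth-note beat = 2 sixteenth notes.
Working in sixteenth notes: dotted eighth = 3; dotted quarter note = 6; quarter = 4; half = 8; quarter = 4; quarter note = 4; eighth = 2; half note = 8.
Altogether 3 + 6 + 4 + 8 + 4 + 4 + 2 + 8 = 39.
39 ÷ 2 = 19.5 beats.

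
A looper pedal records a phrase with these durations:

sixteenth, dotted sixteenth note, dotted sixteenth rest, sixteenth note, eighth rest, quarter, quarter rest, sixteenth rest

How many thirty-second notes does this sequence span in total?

In thirty-second notes: sixteenth = 2; dotted sixteenth note = 3; dotted sixteenth rest = 3; sixteenth note = 2; eighth rest = 4; quarter = 8; quarter rest = 8; sixteenth rest = 2.
Sum: 2 + 3 + 3 + 2 + 4 + 8 + 8 + 2 = 32 thirty-second notes.

32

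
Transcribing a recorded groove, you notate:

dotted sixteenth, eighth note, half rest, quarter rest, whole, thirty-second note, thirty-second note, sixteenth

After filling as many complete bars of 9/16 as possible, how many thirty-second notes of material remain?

13

One bar of 9/16 = 18 thirty-second notes.
Each duration in thirty-second notes: dotted sixteenth = 3; eighth note = 4; half rest = 16; quarter rest = 8; whole = 32; thirty-second note = 1; thirty-second note = 1; sixteenth = 2.
Adding: 3 + 4 + 16 + 8 + 32 + 1 + 1 + 2 = 67.
67 ÷ 18 = 3 complete bars with 13 thirty-second notes remaining.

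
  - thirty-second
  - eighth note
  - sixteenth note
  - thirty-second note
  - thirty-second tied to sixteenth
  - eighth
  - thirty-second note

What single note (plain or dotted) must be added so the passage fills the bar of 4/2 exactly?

dotted whole note

The bar of 4/2 = 64 thirty-second notes.
Convert each value to thirty-second notes: thirty-second = 1; eighth note = 4; sixteenth note = 2; thirty-second note = 1; thirty-second tied to sixteenth (thirty-second + sixteenth) = 3; eighth = 4; thirty-second note = 1.
Altogether 1 + 4 + 2 + 1 + 3 + 4 + 1 = 16.
Remaining: 64 − 16 = 48 thirty-second notes, which is a dotted whole note.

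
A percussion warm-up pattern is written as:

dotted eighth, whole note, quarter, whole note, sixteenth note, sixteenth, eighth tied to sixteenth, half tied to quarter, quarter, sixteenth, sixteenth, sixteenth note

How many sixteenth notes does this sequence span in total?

In sixteenth notes: dotted eighth = 3; whole note = 16; quarter = 4; whole note = 16; sixteenth note = 1; sixteenth = 1; eighth tied to sixteenth (eighth + sixteenth) = 3; half tied to quarter (half + quarter) = 12; quarter = 4; sixteenth = 1; sixteenth = 1; sixteenth note = 1.
Sum: 3 + 16 + 4 + 16 + 1 + 1 + 3 + 12 + 4 + 1 + 1 + 1 = 63 sixteenth notes.

63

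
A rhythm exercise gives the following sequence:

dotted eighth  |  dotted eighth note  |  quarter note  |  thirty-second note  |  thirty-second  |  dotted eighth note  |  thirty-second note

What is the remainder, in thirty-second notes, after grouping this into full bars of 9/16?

11

One bar of 9/16 = 18 thirty-second notes.
Convert each value to thirty-second notes: dotted eighth = 6; dotted eighth note = 6; quarter note = 8; thirty-second note = 1; thirty-second = 1; dotted eighth note = 6; thirty-second note = 1.
Total: 6 + 6 + 8 + 1 + 1 + 6 + 1 = 29.
29 ÷ 18 = 1 complete bar with 11 thirty-second notes remaining.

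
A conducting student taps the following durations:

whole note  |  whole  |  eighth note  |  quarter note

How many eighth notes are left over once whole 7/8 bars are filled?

5

One bar of 7/8 = 7 eighth notes.
Express everything in eighth notes: whole note = 8; whole = 8; eighth note = 1; quarter note = 2.
Sum: 8 + 8 + 1 + 2 = 19.
19 ÷ 7 = 2 complete bars with 5 eighth notes remaining.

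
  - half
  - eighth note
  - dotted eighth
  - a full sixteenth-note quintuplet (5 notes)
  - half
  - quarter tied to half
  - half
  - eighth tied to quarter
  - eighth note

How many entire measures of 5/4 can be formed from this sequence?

One bar of 5/4 = 20 sixteenth notes.
Convert each value to sixteenth notes: half = 8; eighth note = 2; dotted eighth = 3; a full sixteenth-note quintuplet (5 notes) (five quintuplet sixteenths span one quarter) = 4; half = 8; quarter tied to half (quarter + half) = 12; half = 8; eighth tied to quarter (eighth + quarter) = 6; eighth note = 2.
Altogether 8 + 2 + 3 + 4 + 8 + 12 + 8 + 6 + 2 = 53.
53 ÷ 20 = 2 complete bars with 13 left over.

2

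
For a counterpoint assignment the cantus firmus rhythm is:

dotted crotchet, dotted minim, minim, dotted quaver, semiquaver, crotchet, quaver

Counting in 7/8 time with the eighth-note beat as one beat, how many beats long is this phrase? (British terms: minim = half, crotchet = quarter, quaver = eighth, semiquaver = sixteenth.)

18

One eighth-note beat = 2 sixteenth notes.
Convert each value to sixteenth notes: dotted crotchet = 6; dotted minim = 12; minim = 8; dotted quaver = 3; semiquaver = 1; crotchet = 4; quaver = 2.
Adding: 6 + 12 + 8 + 3 + 1 + 4 + 2 = 36.
36 ÷ 2 = 18 beats.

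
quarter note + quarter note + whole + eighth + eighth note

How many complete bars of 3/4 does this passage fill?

2

One bar of 3/4 = 6 eighth notes.
Express everything in eighth notes: quarter note = 2; quarter note = 2; whole = 8; eighth = 1; eighth note = 1.
Adding: 2 + 2 + 8 + 1 + 1 = 14.
14 ÷ 6 = 2 complete bars with 2 left over.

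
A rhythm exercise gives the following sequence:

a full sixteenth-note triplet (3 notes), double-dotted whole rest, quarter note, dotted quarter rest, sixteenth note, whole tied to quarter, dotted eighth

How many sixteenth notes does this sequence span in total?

Convert each value to sixteenth notes: a full sixteenth-note triplet (3 notes) (three triplet sixteenths span one eighth) = 2; double-dotted whole rest = 28; quarter note = 4; dotted quarter rest = 6; sixteenth note = 1; whole tied to quarter (whole + quarter) = 20; dotted eighth = 3.
Altogether 2 + 28 + 4 + 6 + 1 + 20 + 3 = 64 sixteenth notes.

64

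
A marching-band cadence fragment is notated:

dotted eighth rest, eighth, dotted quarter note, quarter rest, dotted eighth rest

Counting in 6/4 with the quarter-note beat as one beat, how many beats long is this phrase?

One quarter-note beat = 4 sixteenth notes.
Convert each value to sixteenth notes: dotted eighth rest = 3; eighth = 2; dotted quarter note = 6; quarter rest = 4; dotted eighth rest = 3.
Total: 3 + 2 + 6 + 4 + 3 = 18.
18 ÷ 4 = 4.5 beats.

4.5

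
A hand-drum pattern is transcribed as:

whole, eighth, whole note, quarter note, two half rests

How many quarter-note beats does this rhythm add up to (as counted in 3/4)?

13.5

One quarter-note beat = 2 eighth notes.
Each duration in eighth notes: whole = 8; eighth = 1; whole note = 8; quarter note = 2; half rest = 4; half rest = 4.
Altogether 8 + 1 + 8 + 2 + 4 + 4 = 27.
27 ÷ 2 = 13.5 beats.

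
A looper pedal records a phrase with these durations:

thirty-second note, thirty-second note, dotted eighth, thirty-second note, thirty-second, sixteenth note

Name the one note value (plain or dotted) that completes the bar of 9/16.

dotted eighth note

The bar of 9/16 = 18 thirty-second notes.
Working in thirty-second notes: thirty-second note = 1; thirty-second note = 1; dotted eighth = 6; thirty-second note = 1; thirty-second = 1; sixteenth note = 2.
Sum: 1 + 1 + 6 + 1 + 1 + 2 = 12.
Remaining: 18 − 12 = 6 thirty-second notes, which is a dotted eighth note.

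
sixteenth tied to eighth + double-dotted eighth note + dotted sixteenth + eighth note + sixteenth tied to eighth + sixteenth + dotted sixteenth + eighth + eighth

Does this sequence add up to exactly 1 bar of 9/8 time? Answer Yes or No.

One bar of 9/8 = 36 thirty-second notes.
In thirty-second notes: sixteenth tied to eighth (sixteenth + eighth) = 6; double-dotted eighth note = 7; dotted sixteenth = 3; eighth note = 4; sixteenth tied to eighth (sixteenth + eighth) = 6; sixteenth = 2; dotted sixteenth = 3; eighth = 4; eighth = 4.
Total: 6 + 7 + 3 + 4 + 6 + 2 + 3 + 4 + 4 = 39.
39 exceeds 36, so the answer is No.

No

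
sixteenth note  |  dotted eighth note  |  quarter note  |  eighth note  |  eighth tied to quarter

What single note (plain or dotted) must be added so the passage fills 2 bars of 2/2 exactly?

2 bars of 2/2 = 32 sixteenth notes.
Working in sixteenth notes: sixteenth note = 1; dotted eighth note = 3; quarter note = 4; eighth note = 2; eighth tied to quarter (eighth + quarter) = 6.
Sum: 1 + 3 + 4 + 2 + 6 = 16.
Remaining: 32 − 16 = 16 sixteenth notes, which is a whole note.

whole note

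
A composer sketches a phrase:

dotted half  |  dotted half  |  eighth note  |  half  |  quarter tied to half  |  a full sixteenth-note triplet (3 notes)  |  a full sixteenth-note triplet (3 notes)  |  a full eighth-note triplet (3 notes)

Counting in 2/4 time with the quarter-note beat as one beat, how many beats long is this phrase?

One quarter-note beat = 2 eighth notes.
Express everything in eighth notes: dotted half = 6; dotted half = 6; eighth note = 1; half = 4; quarter tied to half (quarter + half) = 6; a full sixteenth-note triplet (3 notes) (three triplet sixteenths span one eighth) = 1; a full sixteenth-note triplet (3 notes) (three triplet sixteenths span one eighth) = 1; a full eighth-note triplet (3 notes) (three triplet eighths span one quarter) = 2.
Altogether 6 + 6 + 1 + 4 + 6 + 1 + 1 + 2 = 27.
27 ÷ 2 = 13.5 beats.

13.5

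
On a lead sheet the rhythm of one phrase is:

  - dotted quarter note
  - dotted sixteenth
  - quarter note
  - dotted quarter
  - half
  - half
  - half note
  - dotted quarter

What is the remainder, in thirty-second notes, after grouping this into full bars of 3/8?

One bar of 3/8 = 12 thirty-second notes.
Convert each value to thirty-second notes: dotted quarter note = 12; dotted sixteenth = 3; quarter note = 8; dotted quarter = 12; half = 16; half = 16; half note = 16; dotted quarter = 12.
Sum: 12 + 3 + 8 + 12 + 16 + 16 + 16 + 12 = 95.
95 ÷ 12 = 7 complete bars with 11 thirty-second notes remaining.

11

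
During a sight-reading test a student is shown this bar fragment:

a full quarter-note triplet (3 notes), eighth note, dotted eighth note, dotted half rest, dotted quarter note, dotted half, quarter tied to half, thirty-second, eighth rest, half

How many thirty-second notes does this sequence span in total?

Express everything in thirty-second notes: a full quarter-note triplet (3 notes) (three triplet quarters span one half) = 16; eighth note = 4; dotted eighth note = 6; dotted half rest = 24; dotted quarter note = 12; dotted half = 24; quarter tied to half (quarter + half) = 24; thirty-second = 1; eighth rest = 4; half = 16.
Total: 16 + 4 + 6 + 24 + 12 + 24 + 24 + 1 + 4 + 16 = 131 thirty-second notes.

131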